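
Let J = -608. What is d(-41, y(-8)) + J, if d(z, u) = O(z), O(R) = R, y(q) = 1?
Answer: -649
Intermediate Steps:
d(z, u) = z
d(-41, y(-8)) + J = -41 - 608 = -649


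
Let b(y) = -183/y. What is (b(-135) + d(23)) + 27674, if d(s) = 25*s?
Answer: 1271266/45 ≈ 28250.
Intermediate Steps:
(b(-135) + d(23)) + 27674 = (-183/(-135) + 25*23) + 27674 = (-183*(-1/135) + 575) + 27674 = (61/45 + 575) + 27674 = 25936/45 + 27674 = 1271266/45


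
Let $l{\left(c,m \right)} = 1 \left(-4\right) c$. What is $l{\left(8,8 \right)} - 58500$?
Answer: $-58532$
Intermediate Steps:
$l{\left(c,m \right)} = - 4 c$
$l{\left(8,8 \right)} - 58500 = \left(-4\right) 8 - 58500 = -32 - 58500 = -58532$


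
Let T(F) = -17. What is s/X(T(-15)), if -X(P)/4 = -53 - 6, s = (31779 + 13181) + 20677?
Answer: 65637/236 ≈ 278.12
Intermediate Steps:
s = 65637 (s = 44960 + 20677 = 65637)
X(P) = 236 (X(P) = -4*(-53 - 6) = -4*(-59) = 236)
s/X(T(-15)) = 65637/236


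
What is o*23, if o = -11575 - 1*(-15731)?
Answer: 95588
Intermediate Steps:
o = 4156 (o = -11575 + 15731 = 4156)
o*23 = 4156*23 = 95588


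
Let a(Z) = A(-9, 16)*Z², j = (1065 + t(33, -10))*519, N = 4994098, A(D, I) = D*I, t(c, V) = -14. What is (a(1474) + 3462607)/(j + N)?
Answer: -309402737/5539567 ≈ -55.853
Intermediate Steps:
j = 545469 (j = (1065 - 14)*519 = 1051*519 = 545469)
a(Z) = -144*Z² (a(Z) = (-9*16)*Z² = -144*Z²)
(a(1474) + 3462607)/(j + N) = (-144*1474² + 3462607)/(545469 + 4994098) = (-144*2172676 + 3462607)/5539567 = (-312865344 + 3462607)*(1/5539567) = -309402737*1/5539567 = -309402737/5539567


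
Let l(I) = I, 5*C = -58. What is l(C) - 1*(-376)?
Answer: 1822/5 ≈ 364.40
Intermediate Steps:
C = -58/5 (C = (1/5)*(-58) = -58/5 ≈ -11.600)
l(C) - 1*(-376) = -58/5 - 1*(-376) = -58/5 + 376 = 1822/5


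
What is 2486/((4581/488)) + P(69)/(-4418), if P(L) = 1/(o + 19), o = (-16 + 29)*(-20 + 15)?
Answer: 246549710885/930987468 ≈ 264.83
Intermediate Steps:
o = -65 (o = 13*(-5) = -65)
P(L) = -1/46 (P(L) = 1/(-65 + 19) = 1/(-46) = -1/46)
2486/((4581/488)) + P(69)/(-4418) = 2486/((4581/488)) - 1/46/(-4418) = 2486/((4581*(1/488))) - 1/46*(-1/4418) = 2486/(4581/488) + 1/203228 = 2486*(488/4581) + 1/203228 = 1213168/4581 + 1/203228 = 246549710885/930987468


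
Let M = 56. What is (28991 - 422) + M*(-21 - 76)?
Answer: 23137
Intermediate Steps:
(28991 - 422) + M*(-21 - 76) = (28991 - 422) + 56*(-21 - 76) = 28569 + 56*(-97) = 28569 - 5432 = 23137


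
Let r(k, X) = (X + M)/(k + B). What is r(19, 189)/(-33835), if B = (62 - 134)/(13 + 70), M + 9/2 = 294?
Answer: -79431/101843350 ≈ -0.00077993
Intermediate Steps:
M = 579/2 (M = -9/2 + 294 = 579/2 ≈ 289.50)
B = -72/83 ≈ -0.86747
r(k, X) = (579/2 + X)/(-72/83 + k) (r(k, X) = (X + 579/2)/(k - 72/83) = (579/2 + X)/(-72/83 + k))
r(19, 189)/(-33835) = (83*(579 + 2*189)/(2*(-72 + 83*19)))/(-33835) = (83*(579 + 378)/(2*(-72 + 1577)))*(-1/33835) = ((83/2)*957/1505)*(-1/33835) = ((83/2)*(1/1505)*957)*(-1/33835) = (79431/3010)*(-1/33835) = -79431/101843350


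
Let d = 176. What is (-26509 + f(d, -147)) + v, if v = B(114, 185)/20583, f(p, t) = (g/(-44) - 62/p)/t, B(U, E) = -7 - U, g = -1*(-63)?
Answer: -2352776473639/88753896 ≈ -26509.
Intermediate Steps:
g = 63
f(p, t) = (-63/44 - 62/p)/t (f(p, t) = (63/(-44) - 62/p)/t = (63*(-1/44) - 62/p)/t = (-63/44 - 62/p)/t)
v = -121/20583 (v = (-7 - 1*114)/20583 = (-7 - 114)*(1/20583) = -121*1/20583 = -121/20583 ≈ -0.0058786)
(-26509 + f(d, -147)) + v = (-26509 + (1/44)*(-2728 - 63*176)/(176*(-147))) - 121/20583 = (-26509 + (1/44)*(1/176)*(-1/147)*(-2728 - 11088)) - 121/20583 = (-26509 + (1/44)*(1/176)*(-1/147)*(-13816)) - 121/20583 = (-26509 + 157/12936) - 121/20583 = -342920267/12936 - 121/20583 = -2352776473639/88753896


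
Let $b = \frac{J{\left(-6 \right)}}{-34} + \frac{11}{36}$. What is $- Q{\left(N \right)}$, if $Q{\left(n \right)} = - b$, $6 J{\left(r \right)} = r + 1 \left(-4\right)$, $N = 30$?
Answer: $\frac{217}{612} \approx 0.35458$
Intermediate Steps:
$J{\left(r \right)} = - \frac{2}{3} + \frac{r}{6}$ ($J{\left(r \right)} = \frac{r + 1 \left(-4\right)}{6} = \frac{r - 4}{6} = \frac{-4 + r}{6} = - \frac{2}{3} + \frac{r}{6}$)
$b = \frac{217}{612}$ ($b = \frac{- \frac{2}{3} + \frac{1}{6} \left(-6\right)}{-34} + \frac{11}{36} = \left(- \frac{2}{3} - 1\right) \left(- \frac{1}{34}\right) + 11 \cdot \frac{1}{36} = \left(- \frac{5}{3}\right) \left(- \frac{1}{34}\right) + \frac{11}{36} = \frac{5}{102} + \frac{11}{36} = \frac{217}{612} \approx 0.35458$)
$Q{\left(n \right)} = - \frac{217}{612}$ ($Q{\left(n \right)} = \left(-1\right) \frac{217}{612} = - \frac{217}{612}$)
$- Q{\left(N \right)} = \left(-1\right) \left(- \frac{217}{612}\right) = \frac{217}{612}$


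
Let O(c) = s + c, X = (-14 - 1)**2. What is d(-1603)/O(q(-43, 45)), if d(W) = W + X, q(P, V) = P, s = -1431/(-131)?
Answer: 90259/2101 ≈ 42.960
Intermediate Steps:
X = 225 (X = (-15)**2 = 225)
s = 1431/131 (s = -1431*(-1/131) = 1431/131 ≈ 10.924)
d(W) = 225 + W (d(W) = W + 225 = 225 + W)
O(c) = 1431/131 + c
d(-1603)/O(q(-43, 45)) = (225 - 1603)/(1431/131 - 43) = -1378/(-4202/131) = -1378*(-131/4202) = 90259/2101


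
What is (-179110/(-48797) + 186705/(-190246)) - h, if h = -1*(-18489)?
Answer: -24516635436449/1326204866 ≈ -18486.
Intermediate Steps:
h = 18489
(-179110/(-48797) + 186705/(-190246)) - h = (-179110/(-48797) + 186705/(-190246)) - 1*18489 = (-179110*(-1/48797) + 186705*(-1/190246)) - 18489 = (179110/48797 - 186705/190246) - 18489 = 3566331025/1326204866 - 18489 = -24516635436449/1326204866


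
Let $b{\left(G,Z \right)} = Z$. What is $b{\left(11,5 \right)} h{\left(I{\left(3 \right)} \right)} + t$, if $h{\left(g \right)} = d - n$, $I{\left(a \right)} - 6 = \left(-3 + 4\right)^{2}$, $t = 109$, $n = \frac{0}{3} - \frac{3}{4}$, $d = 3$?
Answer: $\frac{511}{4} \approx 127.75$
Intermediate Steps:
$n = - \frac{3}{4}$ ($n = 0 \cdot \frac{1}{3} - \frac{3}{4} = 0 - \frac{3}{4} = - \frac{3}{4} \approx -0.75$)
$I{\left(a \right)} = 7$ ($I{\left(a \right)} = 6 + \left(-3 + 4\right)^{2} = 6 + 1^{2} = 6 + 1 = 7$)
$h{\left(g \right)} = \frac{15}{4}$ ($h{\left(g \right)} = 3 - - \frac{3}{4} = 3 + \frac{3}{4} = \frac{15}{4}$)
$b{\left(11,5 \right)} h{\left(I{\left(3 \right)} \right)} + t = 5 \cdot \frac{15}{4} + 109 = \frac{75}{4} + 109 = \frac{511}{4}$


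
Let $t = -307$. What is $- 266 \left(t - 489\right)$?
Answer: $211736$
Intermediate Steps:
$- 266 \left(t - 489\right) = - 266 \left(-307 - 489\right) = \left(-266\right) \left(-796\right) = 211736$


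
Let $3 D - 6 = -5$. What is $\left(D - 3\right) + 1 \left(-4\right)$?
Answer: $- \frac{20}{3} \approx -6.6667$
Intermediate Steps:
$D = \frac{1}{3}$ ($D = 2 + \frac{1}{3} \left(-5\right) = 2 - \frac{5}{3} = \frac{1}{3} \approx 0.33333$)
$\left(D - 3\right) + 1 \left(-4\right) = \left(\frac{1}{3} - 3\right) + 1 \left(-4\right) = \left(\frac{1}{3} - 3\right) - 4 = - \frac{8}{3} - 4 = - \frac{20}{3}$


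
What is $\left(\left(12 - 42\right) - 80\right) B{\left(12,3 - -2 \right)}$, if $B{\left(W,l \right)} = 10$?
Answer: $-1100$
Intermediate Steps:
$\left(\left(12 - 42\right) - 80\right) B{\left(12,3 - -2 \right)} = \left(\left(12 - 42\right) - 80\right) 10 = \left(-30 - 80\right) 10 = \left(-110\right) 10 = -1100$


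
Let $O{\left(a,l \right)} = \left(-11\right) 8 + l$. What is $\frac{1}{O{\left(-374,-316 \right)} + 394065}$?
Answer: $\frac{1}{393661} \approx 2.5403 \cdot 10^{-6}$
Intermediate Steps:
$O{\left(a,l \right)} = -88 + l$
$\frac{1}{O{\left(-374,-316 \right)} + 394065} = \frac{1}{\left(-88 - 316\right) + 394065} = \frac{1}{-404 + 394065} = \frac{1}{393661}$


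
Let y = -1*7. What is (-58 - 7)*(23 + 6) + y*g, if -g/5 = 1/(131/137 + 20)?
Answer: -5407040/2871 ≈ -1883.3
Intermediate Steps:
g = -685/2871 (g = -5/(131/137 + 20) = -5/2871/137 = -5*137/2871 = -685/2871 ≈ -0.23859)
y = -7
(-58 - 7)*(23 + 6) + y*g = (-58 - 7)*(23 + 6) - 7*(-685/2871) = -65*29 + 4795/2871 = -1885 + 4795/2871 = -5407040/2871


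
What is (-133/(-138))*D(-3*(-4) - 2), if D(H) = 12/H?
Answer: 133/115 ≈ 1.1565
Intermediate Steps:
(-133/(-138))*D(-3*(-4) - 2) = (-133/(-138))*(12/(-3*(-4) - 2)) = (-133*(-1/138))*(12/(12 - 2)) = 133*(12/10)/138 = 133*(12*(⅒))/138 = (133/138)*(6/5) = 133/115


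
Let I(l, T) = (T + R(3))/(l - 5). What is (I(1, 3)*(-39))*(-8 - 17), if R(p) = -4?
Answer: 975/4 ≈ 243.75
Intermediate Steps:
I(l, T) = (-4 + T)/(-5 + l) (I(l, T) = (T - 4)/(l - 5) = (-4 + T)/(-5 + l))
(I(1, 3)*(-39))*(-8 - 17) = (((-4 + 3)/(-5 + 1))*(-39))*(-8 - 17) = ((-1/(-4))*(-39))*(-25) = (-¼*(-1)*(-39))*(-25) = ((¼)*(-39))*(-25) = -39/4*(-25) = 975/4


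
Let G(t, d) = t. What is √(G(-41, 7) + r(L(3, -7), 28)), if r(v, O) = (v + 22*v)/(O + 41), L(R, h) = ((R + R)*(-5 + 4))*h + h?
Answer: 2*I*√66/3 ≈ 5.416*I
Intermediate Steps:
L(R, h) = h - 2*R*h (L(R, h) = ((2*R)*(-1))*h + h = (-2*R)*h + h = -2*R*h + h = h - 2*R*h)
r(v, O) = 23*v/(41 + O) (r(v, O) = (23*v)/(41 + O) = 23*v/(41 + O))
√(G(-41, 7) + r(L(3, -7), 28)) = √(-41 + 23*(-7*(1 - 2*3))/(41 + 28)) = √(-41 + 23*(-7*(1 - 6))/69) = √(-41 + 23*(-7*(-5))*(1/69)) = √(-41 + 23*35*(1/69)) = √(-41 + 35/3) = √(-88/3) = 2*I*√66/3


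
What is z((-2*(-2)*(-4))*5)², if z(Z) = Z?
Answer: 6400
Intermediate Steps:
z((-2*(-2)*(-4))*5)² = ((-2*(-2)*(-4))*5)² = ((4*(-4))*5)² = (-16*5)² = (-80)² = 6400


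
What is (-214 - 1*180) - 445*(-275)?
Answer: 121981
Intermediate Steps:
(-214 - 1*180) - 445*(-275) = (-214 - 180) + 122375 = -394 + 122375 = 121981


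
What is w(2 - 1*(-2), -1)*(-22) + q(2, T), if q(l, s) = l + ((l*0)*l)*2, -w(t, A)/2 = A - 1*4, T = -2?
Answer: -218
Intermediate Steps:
w(t, A) = 8 - 2*A (w(t, A) = -2*(A - 1*4) = -2*(A - 4) = -2*(-4 + A) = 8 - 2*A)
q(l, s) = l (q(l, s) = l + (0*l)*2 = l + 0*2 = l + 0 = l)
w(2 - 1*(-2), -1)*(-22) + q(2, T) = (8 - 2*(-1))*(-22) + 2 = (8 + 2)*(-22) + 2 = 10*(-22) + 2 = -220 + 2 = -218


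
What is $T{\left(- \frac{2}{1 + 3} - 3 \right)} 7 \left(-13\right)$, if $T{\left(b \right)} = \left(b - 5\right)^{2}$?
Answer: $- \frac{26299}{4} \approx -6574.8$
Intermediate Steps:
$T{\left(b \right)} = \left(-5 + b\right)^{2}$
$T{\left(- \frac{2}{1 + 3} - 3 \right)} 7 \left(-13\right) = \left(-5 - \left(3 + \frac{2}{1 + 3}\right)\right)^{2} \cdot 7 \left(-13\right) = \left(-5 - \left(3 + \frac{2}{4}\right)\right)^{2} \cdot 7 \left(-13\right) = \left(-5 - \frac{7}{2}\right)^{2} \cdot 7 \left(-13\right) = \left(- \frac{17}{2}\right)^{2} \cdot 7 \left(-13\right) = \frac{289}{4} \cdot 7 \left(-13\right) = \frac{2023}{4} \left(-13\right) = - \frac{26299}{4}$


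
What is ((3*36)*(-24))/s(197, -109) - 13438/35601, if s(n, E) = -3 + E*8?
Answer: 80519542/31150875 ≈ 2.5848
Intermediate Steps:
s(n, E) = -3 + 8*E
((3*36)*(-24))/s(197, -109) - 13438/35601 = ((3*36)*(-24))/(-3 + 8*(-109)) - 13438/35601 = (108*(-24))/(-3 - 872) - 13438*1/35601 = -2592/(-875) - 13438/35601 = -2592*(-1/875) - 13438/35601 = 2592/875 - 13438/35601 = 80519542/31150875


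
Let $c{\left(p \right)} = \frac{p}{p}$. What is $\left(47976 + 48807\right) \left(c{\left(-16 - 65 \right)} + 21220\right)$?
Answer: $2053832043$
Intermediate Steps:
$c{\left(p \right)} = 1$
$\left(47976 + 48807\right) \left(c{\left(-16 - 65 \right)} + 21220\right) = \left(47976 + 48807\right) \left(1 + 21220\right) = 96783 \cdot 21221 = 2053832043$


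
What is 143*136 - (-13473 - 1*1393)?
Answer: 34314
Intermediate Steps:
143*136 - (-13473 - 1*1393) = 19448 - (-13473 - 1393) = 19448 - 1*(-14866) = 19448 + 14866 = 34314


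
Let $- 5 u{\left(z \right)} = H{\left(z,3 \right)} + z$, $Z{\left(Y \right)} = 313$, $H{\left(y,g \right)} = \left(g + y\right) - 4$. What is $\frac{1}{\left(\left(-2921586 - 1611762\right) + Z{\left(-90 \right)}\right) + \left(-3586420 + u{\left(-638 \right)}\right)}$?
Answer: $- \frac{5}{40595998} \approx -1.2316 \cdot 10^{-7}$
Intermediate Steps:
$H{\left(y,g \right)} = -4 + g + y$
$u{\left(z \right)} = \frac{1}{5} - \frac{2 z}{5}$ ($u{\left(z \right)} = - \frac{\left(-4 + 3 + z\right) + z}{5} = - \frac{\left(-1 + z\right) + z}{5} = - \frac{-1 + 2 z}{5} = \frac{1}{5} - \frac{2 z}{5}$)
$\frac{1}{\left(\left(-2921586 - 1611762\right) + Z{\left(-90 \right)}\right) + \left(-3586420 + u{\left(-638 \right)}\right)} = \frac{1}{\left(\left(-2921586 - 1611762\right) + 313\right) + \left(-3586420 + \left(\frac{1}{5} - - \frac{1276}{5}\right)\right)} = \frac{1}{\left(-4533348 + 313\right) + \left(-3586420 + \left(\frac{1}{5} + \frac{1276}{5}\right)\right)} = \frac{1}{-4533035 + \left(-3586420 + \frac{1277}{5}\right)} = \frac{1}{-4533035 - \frac{17930823}{5}} = \frac{1}{- \frac{40595998}{5}} = - \frac{5}{40595998}$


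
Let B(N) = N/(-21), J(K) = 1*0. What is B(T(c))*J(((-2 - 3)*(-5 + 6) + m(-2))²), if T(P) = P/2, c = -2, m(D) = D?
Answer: 0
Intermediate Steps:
J(K) = 0
T(P) = P/2 (T(P) = P*(½) = P/2)
B(N) = -N/21 (B(N) = N*(-1/21) = -N/21)
B(T(c))*J(((-2 - 3)*(-5 + 6) + m(-2))²) = -(-2)/42*0 = -1/21*(-1)*0 = (1/21)*0 = 0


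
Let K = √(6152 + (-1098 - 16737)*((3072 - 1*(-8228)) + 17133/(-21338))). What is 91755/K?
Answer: -91755*I*√91751856421221322/4299927660569 ≈ -6.4636*I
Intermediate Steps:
K = I*√91751856421221322/21338 (K = √(6152 - 17835*((3072 + 8228) + 17133*(-1/21338))) = √(6152 - 17835*(11300 - 17133/21338)) = √(6152 - 17835*241102267/21338) = √(6152 - 4300058931945/21338) = √(-4299927660569/21338) = I*√91751856421221322/21338 ≈ 14196.0*I)
91755/K = 91755/((I*√91751856421221322/21338)) = 91755*(-I*√91751856421221322/4299927660569) = -91755*I*√91751856421221322/4299927660569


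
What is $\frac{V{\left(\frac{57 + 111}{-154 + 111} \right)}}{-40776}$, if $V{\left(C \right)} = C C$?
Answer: $- \frac{1176}{3141451} \approx -0.00037435$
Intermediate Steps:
$V{\left(C \right)} = C^{2}$
$\frac{V{\left(\frac{57 + 111}{-154 + 111} \right)}}{-40776} = \frac{\left(\frac{57 + 111}{-154 + 111}\right)^{2}}{-40776} = \left(\frac{168}{-43}\right)^{2} \left(- \frac{1}{40776}\right) = \left(168 \left(- \frac{1}{43}\right)\right)^{2} \left(- \frac{1}{40776}\right) = \left(- \frac{168}{43}\right)^{2} \left(- \frac{1}{40776}\right) = \frac{28224}{1849} \left(- \frac{1}{40776}\right) = - \frac{1176}{3141451}$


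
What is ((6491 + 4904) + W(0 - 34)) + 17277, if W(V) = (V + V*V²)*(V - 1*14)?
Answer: 1916896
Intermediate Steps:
W(V) = (-14 + V)*(V + V³) (W(V) = (V + V³)*(V - 14) = (V + V³)*(-14 + V) = (-14 + V)*(V + V³))
((6491 + 4904) + W(0 - 34)) + 17277 = ((6491 + 4904) + (0 - 34)*(-14 + (0 - 34) + (0 - 34)³ - 14*(0 - 34)²)) + 17277 = (11395 - 34*(-14 - 34 + (-34)³ - 14*(-34)²)) + 17277 = (11395 - 34*(-14 - 34 - 39304 - 14*1156)) + 17277 = (11395 - 34*(-14 - 34 - 39304 - 16184)) + 17277 = (11395 - 34*(-55536)) + 17277 = (11395 + 1888224) + 17277 = 1899619 + 17277 = 1916896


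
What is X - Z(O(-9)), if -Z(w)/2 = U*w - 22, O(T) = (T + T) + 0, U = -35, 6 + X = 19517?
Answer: 20727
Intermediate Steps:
X = 19511 (X = -6 + 19517 = 19511)
O(T) = 2*T (O(T) = 2*T + 0 = 2*T)
Z(w) = 44 + 70*w (Z(w) = -2*(-35*w - 22) = -2*(-22 - 35*w) = 44 + 70*w)
X - Z(O(-9)) = 19511 - (44 + 70*(2*(-9))) = 19511 - (44 + 70*(-18)) = 19511 - (44 - 1260) = 19511 - 1*(-1216) = 19511 + 1216 = 20727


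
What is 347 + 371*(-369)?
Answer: -136552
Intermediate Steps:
347 + 371*(-369) = 347 - 136899 = -136552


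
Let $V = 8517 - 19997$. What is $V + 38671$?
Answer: $27191$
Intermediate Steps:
$V = -11480$ ($V = 8517 - 19997 = -11480$)
$V + 38671 = -11480 + 38671 = 27191$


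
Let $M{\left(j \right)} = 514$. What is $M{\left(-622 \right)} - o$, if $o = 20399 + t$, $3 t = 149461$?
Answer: $- \frac{209116}{3} \approx -69705.0$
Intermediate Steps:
$t = \frac{149461}{3}$ ($t = \frac{1}{3} \cdot 149461 = \frac{149461}{3} \approx 49820.0$)
$o = \frac{210658}{3}$ ($o = 20399 + \frac{149461}{3} = \frac{210658}{3} \approx 70219.0$)
$M{\left(-622 \right)} - o = 514 - \frac{210658}{3} = - \frac{209116}{3}$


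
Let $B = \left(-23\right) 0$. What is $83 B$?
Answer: $0$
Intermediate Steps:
$B = 0$
$83 B = 83 \cdot 0 = 0$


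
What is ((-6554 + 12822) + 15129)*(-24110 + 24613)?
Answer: 10762691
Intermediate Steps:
((-6554 + 12822) + 15129)*(-24110 + 24613) = (6268 + 15129)*503 = 21397*503 = 10762691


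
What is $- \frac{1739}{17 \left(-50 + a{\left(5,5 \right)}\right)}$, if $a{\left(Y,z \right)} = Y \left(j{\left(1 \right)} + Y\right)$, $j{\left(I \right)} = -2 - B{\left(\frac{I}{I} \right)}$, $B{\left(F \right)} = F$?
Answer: $\frac{1739}{680} \approx 2.5574$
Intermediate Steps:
$j{\left(I \right)} = -3$ ($j{\left(I \right)} = -2 - \frac{I}{I} = -2 - 1 = -3$)
$a{\left(Y,z \right)} = Y \left(-3 + Y\right)$
$- \frac{1739}{17 \left(-50 + a{\left(5,5 \right)}\right)} = - \frac{1739}{17 \left(-50 + 5 \left(-3 + 5\right)\right)} = - \frac{1739}{17 \left(-50 + 5 \cdot 2\right)} = - \frac{1739}{17 \left(-50 + 10\right)} = - \frac{1739}{17 \left(-40\right)} = - \frac{1739}{-680} = \left(-1739\right) \left(- \frac{1}{680}\right) = \frac{1739}{680}$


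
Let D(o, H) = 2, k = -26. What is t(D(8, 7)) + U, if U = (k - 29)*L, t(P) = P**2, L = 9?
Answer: -491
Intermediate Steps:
U = -495 (U = (-26 - 29)*9 = -55*9 = -495)
t(D(8, 7)) + U = 2**2 - 495 = 4 - 495 = -491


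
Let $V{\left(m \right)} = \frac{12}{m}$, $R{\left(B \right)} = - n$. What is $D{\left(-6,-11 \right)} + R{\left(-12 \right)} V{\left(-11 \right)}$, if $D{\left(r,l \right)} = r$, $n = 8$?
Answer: $\frac{30}{11} \approx 2.7273$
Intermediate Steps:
$R{\left(B \right)} = -8$ ($R{\left(B \right)} = \left(-1\right) 8 = -8$)
$D{\left(-6,-11 \right)} + R{\left(-12 \right)} V{\left(-11 \right)} = -6 - 8 \frac{12}{-11} = -6 - 8 \cdot 12 \left(- \frac{1}{11}\right) = -6 - - \frac{96}{11} = -6 + \frac{96}{11} = \frac{30}{11}$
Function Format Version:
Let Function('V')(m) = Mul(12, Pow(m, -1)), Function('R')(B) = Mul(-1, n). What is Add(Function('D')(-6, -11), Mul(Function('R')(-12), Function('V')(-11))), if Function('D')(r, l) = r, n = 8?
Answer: Rational(30, 11) ≈ 2.7273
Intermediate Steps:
Function('R')(B) = -8 (Function('R')(B) = Mul(-1, 8) = -8)
Add(Function('D')(-6, -11), Mul(Function('R')(-12), Function('V')(-11))) = Add(-6, Mul(-8, Mul(12, Pow(-11, -1)))) = Add(-6, Mul(-8, Mul(12, Rational(-1, 11)))) = Add(-6, Mul(-8, Rational(-12, 11))) = Add(-6, Rational(96, 11)) = Rational(30, 11)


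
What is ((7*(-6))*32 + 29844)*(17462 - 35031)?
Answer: -500716500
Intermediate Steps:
((7*(-6))*32 + 29844)*(17462 - 35031) = (-42*32 + 29844)*(-17569) = (-1344 + 29844)*(-17569) = 28500*(-17569) = -500716500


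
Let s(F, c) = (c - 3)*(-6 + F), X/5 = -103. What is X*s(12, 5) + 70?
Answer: -6110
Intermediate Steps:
X = -515 (X = 5*(-103) = -515)
s(F, c) = (-6 + F)*(-3 + c) (s(F, c) = (-3 + c)*(-6 + F) = (-6 + F)*(-3 + c))
X*s(12, 5) + 70 = -515*(18 - 6*5 - 3*12 + 12*5) + 70 = -515*(18 - 30 - 36 + 60) + 70 = -515*12 + 70 = -6180 + 70 = -6110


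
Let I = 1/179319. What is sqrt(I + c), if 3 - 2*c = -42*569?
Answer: sqrt(1537087831100598)/358638 ≈ 109.32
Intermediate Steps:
c = 23901/2 (c = 3/2 - (-21)*569 = 3/2 - 1/2*(-23898) = 3/2 + 11949 = 23901/2 ≈ 11951.)
I = 1/179319 ≈ 5.5767e-6
sqrt(I + c) = sqrt(1/179319 + 23901/2) = sqrt(4285903421/358638) = sqrt(1537087831100598)/358638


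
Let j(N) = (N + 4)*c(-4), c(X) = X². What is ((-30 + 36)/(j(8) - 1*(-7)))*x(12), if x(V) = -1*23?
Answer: -138/199 ≈ -0.69347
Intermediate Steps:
x(V) = -23
j(N) = 64 + 16*N (j(N) = (N + 4)*(-4)² = (4 + N)*16 = 64 + 16*N)
((-30 + 36)/(j(8) - 1*(-7)))*x(12) = ((-30 + 36)/((64 + 16*8) - 1*(-7)))*(-23) = (6/((64 + 128) + 7))*(-23) = (6/(192 + 7))*(-23) = (6/199)*(-23) = -138/199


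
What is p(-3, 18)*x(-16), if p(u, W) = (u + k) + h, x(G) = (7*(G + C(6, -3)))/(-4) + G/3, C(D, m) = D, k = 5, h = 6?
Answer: 292/3 ≈ 97.333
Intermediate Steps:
x(G) = -21/2 - 17*G/12 (x(G) = (7*(G + 6))/(-4) + G/3 = (7*(6 + G))*(-¼) + G*(⅓) = (42 + 7*G)*(-¼) + G/3 = (-21/2 - 7*G/4) + G/3 = -21/2 - 17*G/12)
p(u, W) = 11 + u (p(u, W) = (u + 5) + 6 = (5 + u) + 6 = 11 + u)
p(-3, 18)*x(-16) = (11 - 3)*(-21/2 - 17/12*(-16)) = 8*(-21/2 + 68/3) = 8*(73/6) = 292/3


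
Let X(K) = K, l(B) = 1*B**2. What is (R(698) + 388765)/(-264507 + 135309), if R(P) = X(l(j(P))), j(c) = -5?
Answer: -194395/64599 ≈ -3.0093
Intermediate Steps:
l(B) = B**2
R(P) = 25 (R(P) = (-5)**2 = 25)
(R(698) + 388765)/(-264507 + 135309) = (25 + 388765)/(-264507 + 135309) = 388790/(-129198) = 388790*(-1/129198) = -194395/64599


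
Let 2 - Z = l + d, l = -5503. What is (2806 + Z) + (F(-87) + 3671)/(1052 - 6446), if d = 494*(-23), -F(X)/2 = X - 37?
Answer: 106112243/5394 ≈ 19672.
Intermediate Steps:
F(X) = 74 - 2*X (F(X) = -2*(X - 37) = -2*(-37 + X) = 74 - 2*X)
d = -11362
Z = 16867 (Z = 2 - (-5503 - 11362) = 2 - 1*(-16865) = 2 + 16865 = 16867)
(2806 + Z) + (F(-87) + 3671)/(1052 - 6446) = (2806 + 16867) + ((74 - 2*(-87)) + 3671)/(1052 - 6446) = 19673 + ((74 + 174) + 3671)/(-5394) = 19673 + (248 + 3671)*(-1/5394) = 19673 + 3919*(-1/5394) = 19673 - 3919/5394 = 106112243/5394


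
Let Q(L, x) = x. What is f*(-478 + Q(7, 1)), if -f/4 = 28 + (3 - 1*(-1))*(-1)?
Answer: 45792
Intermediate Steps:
f = -96 (f = -4*(28 + (3 - 1*(-1))*(-1)) = -4*(28 + (3 + 1)*(-1)) = -4*(28 + 4*(-1)) = -4*(28 - 4) = -4*24 = -96)
f*(-478 + Q(7, 1)) = -96*(-478 + 1) = -96*(-477) = 45792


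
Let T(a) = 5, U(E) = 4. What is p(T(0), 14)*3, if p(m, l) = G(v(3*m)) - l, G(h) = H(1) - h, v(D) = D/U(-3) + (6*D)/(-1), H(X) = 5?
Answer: 927/4 ≈ 231.75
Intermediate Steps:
v(D) = -23*D/4 (v(D) = D/4 + (6*D)/(-1) = D*(1/4) + (6*D)*(-1) = D/4 - 6*D = -23*D/4)
G(h) = 5 - h
p(m, l) = 5 - l + 69*m/4 (p(m, l) = (5 - (-23)*3*m/4) - l = (5 - (-69)*m/4) - l = (5 + 69*m/4) - l = 5 - l + 69*m/4)
p(T(0), 14)*3 = (5 - 1*14 + (69/4)*5)*3 = (5 - 14 + 345/4)*3 = (309/4)*3 = 927/4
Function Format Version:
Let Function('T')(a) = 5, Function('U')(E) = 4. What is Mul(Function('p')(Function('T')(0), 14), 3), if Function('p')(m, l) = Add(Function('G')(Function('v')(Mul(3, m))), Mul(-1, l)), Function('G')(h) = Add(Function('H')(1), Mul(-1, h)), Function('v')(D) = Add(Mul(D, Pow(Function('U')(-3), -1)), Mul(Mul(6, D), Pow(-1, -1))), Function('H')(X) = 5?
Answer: Rational(927, 4) ≈ 231.75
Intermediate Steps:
Function('v')(D) = Mul(Rational(-23, 4), D) (Function('v')(D) = Add(Mul(D, Pow(4, -1)), Mul(Mul(6, D), Pow(-1, -1))) = Add(Mul(D, Rational(1, 4)), Mul(Mul(6, D), -1)) = Add(Mul(Rational(1, 4), D), Mul(-6, D)) = Mul(Rational(-23, 4), D))
Function('G')(h) = Add(5, Mul(-1, h))
Function('p')(m, l) = Add(5, Mul(-1, l), Mul(Rational(69, 4), m)) (Function('p')(m, l) = Add(Add(5, Mul(-1, Mul(Rational(-23, 4), Mul(3, m)))), Mul(-1, l)) = Add(Add(5, Mul(-1, Mul(Rational(-69, 4), m))), Mul(-1, l)) = Add(Add(5, Mul(Rational(69, 4), m)), Mul(-1, l)) = Add(5, Mul(-1, l), Mul(Rational(69, 4), m)))
Mul(Function('p')(Function('T')(0), 14), 3) = Mul(Add(5, Mul(-1, 14), Mul(Rational(69, 4), 5)), 3) = Mul(Add(5, -14, Rational(345, 4)), 3) = Mul(Rational(309, 4), 3) = Rational(927, 4)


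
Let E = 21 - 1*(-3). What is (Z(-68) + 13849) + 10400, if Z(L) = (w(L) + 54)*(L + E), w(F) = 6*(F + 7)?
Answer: 37977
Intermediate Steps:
E = 24 (E = 21 + 3 = 24)
w(F) = 42 + 6*F (w(F) = 6*(7 + F) = 42 + 6*F)
Z(L) = (24 + L)*(96 + 6*L) (Z(L) = ((42 + 6*L) + 54)*(L + 24) = (96 + 6*L)*(24 + L) = (24 + L)*(96 + 6*L))
(Z(-68) + 13849) + 10400 = ((2304 + 6*(-68)² + 240*(-68)) + 13849) + 10400 = ((2304 + 6*4624 - 16320) + 13849) + 10400 = ((2304 + 27744 - 16320) + 13849) + 10400 = (13728 + 13849) + 10400 = 27577 + 10400 = 37977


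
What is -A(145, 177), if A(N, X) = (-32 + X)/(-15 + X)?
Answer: -145/162 ≈ -0.89506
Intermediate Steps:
A(N, X) = (-32 + X)/(-15 + X)
-A(145, 177) = -(-32 + 177)/(-15 + 177) = -145/162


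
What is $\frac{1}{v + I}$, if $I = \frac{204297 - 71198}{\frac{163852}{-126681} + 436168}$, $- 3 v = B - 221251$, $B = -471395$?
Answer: $\frac{55254034556}{12757178867472811} \approx 4.3312 \cdot 10^{-6}$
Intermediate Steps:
$v = 230882$ ($v = - \frac{-471395 - 221251}{3} = \left(- \frac{1}{3}\right) \left(-692646\right) = 230882$)
$I = \frac{16861114419}{55254034556}$ ($I = \frac{133099}{163852 \left(- \frac{1}{126681}\right) + 436168} = \frac{133099}{- \frac{163852}{126681} + 436168} = \frac{133099}{\frac{55254034556}{126681}} = 133099 \cdot \frac{126681}{55254034556} = \frac{16861114419}{55254034556} \approx 0.30516$)
$\frac{1}{v + I} = \frac{1}{230882 + \frac{16861114419}{55254034556}} = \frac{1}{\frac{12757178867472811}{55254034556}} = \frac{55254034556}{12757178867472811}$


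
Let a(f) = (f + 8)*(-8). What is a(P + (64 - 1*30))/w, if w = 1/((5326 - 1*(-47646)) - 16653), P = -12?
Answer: -8716560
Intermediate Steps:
a(f) = -64 - 8*f (a(f) = (8 + f)*(-8) = -64 - 8*f)
w = 1/36319 (w = 1/((5326 + 47646) - 16653) = 1/(52972 - 16653) = 1/36319 ≈ 2.7534e-5)
a(P + (64 - 1*30))/w = (-64 - 8*(-12 + (64 - 1*30)))/(1/36319) = (-64 - 8*(-12 + (64 - 30)))*36319 = (-64 - 8*(-12 + 34))*36319 = (-64 - 8*22)*36319 = (-64 - 176)*36319 = -240*36319 = -8716560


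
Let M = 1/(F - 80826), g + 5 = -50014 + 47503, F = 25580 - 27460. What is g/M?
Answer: 208088296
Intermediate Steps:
F = -1880
g = -2516 (g = -5 + (-50014 + 47503) = -5 - 2511 = -2516)
M = -1/82706 (M = 1/(-1880 - 80826) = 1/(-82706) = -1/82706 ≈ -1.2091e-5)
g/M = -2516/(-1/82706) = -2516*(-82706) = 208088296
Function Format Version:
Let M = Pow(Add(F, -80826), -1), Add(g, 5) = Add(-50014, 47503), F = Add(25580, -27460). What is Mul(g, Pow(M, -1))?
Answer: 208088296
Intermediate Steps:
F = -1880
g = -2516 (g = Add(-5, Add(-50014, 47503)) = Add(-5, -2511) = -2516)
M = Rational(-1, 82706) (M = Pow(Add(-1880, -80826), -1) = Pow(-82706, -1) = Rational(-1, 82706) ≈ -1.2091e-5)
Mul(g, Pow(M, -1)) = Mul(-2516, Pow(Rational(-1, 82706), -1)) = Mul(-2516, -82706) = 208088296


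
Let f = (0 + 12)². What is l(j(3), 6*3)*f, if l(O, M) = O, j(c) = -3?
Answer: -432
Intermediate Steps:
f = 144 (f = 12² = 144)
l(j(3), 6*3)*f = -3*144 = -432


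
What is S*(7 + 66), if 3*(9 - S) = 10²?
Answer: -5329/3 ≈ -1776.3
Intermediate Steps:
S = -73/3 (S = 9 - ⅓*10² = 9 - ⅓*100 = 9 - 100/3 = -73/3 ≈ -24.333)
S*(7 + 66) = -73*(7 + 66)/3 = -73/3*73 = -5329/3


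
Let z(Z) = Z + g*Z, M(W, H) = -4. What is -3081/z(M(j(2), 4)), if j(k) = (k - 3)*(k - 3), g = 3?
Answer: 3081/16 ≈ 192.56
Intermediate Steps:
j(k) = (-3 + k)² (j(k) = (-3 + k)*(-3 + k) = (-3 + k)²)
z(Z) = 4*Z (z(Z) = Z + 3*Z = 4*Z)
-3081/z(M(j(2), 4)) = -3081/(4*(-4)) = -3081/(-16) = -3081*(-1/16) = 3081/16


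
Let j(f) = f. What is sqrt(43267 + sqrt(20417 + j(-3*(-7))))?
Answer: sqrt(43267 + sqrt(20438)) ≈ 208.35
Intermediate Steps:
sqrt(43267 + sqrt(20417 + j(-3*(-7)))) = sqrt(43267 + sqrt(20417 - 3*(-7))) = sqrt(43267 + sqrt(20417 + 21)) = sqrt(43267 + sqrt(20438))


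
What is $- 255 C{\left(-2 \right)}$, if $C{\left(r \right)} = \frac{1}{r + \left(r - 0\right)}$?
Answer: $\frac{255}{4} \approx 63.75$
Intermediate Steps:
$C{\left(r \right)} = \frac{1}{2 r}$ ($C{\left(r \right)} = \frac{1}{r + \left(r + 0\right)} = \frac{1}{r + r} = \frac{1}{2 r}$)
$- 255 C{\left(-2 \right)} = - 255 \frac{1}{2 \left(-2\right)} = - 255 \cdot \frac{1}{2} \left(- \frac{1}{2}\right) = \left(-255\right) \left(- \frac{1}{4}\right) = \frac{255}{4}$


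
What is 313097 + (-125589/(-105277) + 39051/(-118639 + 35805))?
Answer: 2730373382457845/8720515018 ≈ 3.1310e+5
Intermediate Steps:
313097 + (-125589/(-105277) + 39051/(-118639 + 35805)) = 313097 + (-125589*(-1/105277) + 39051/(-82834)) = 313097 + (125589/105277 + 39051*(-1/82834)) = 313097 + (125589/105277 - 39051/82834) = 313097 + 6291867099/8720515018 = 2730373382457845/8720515018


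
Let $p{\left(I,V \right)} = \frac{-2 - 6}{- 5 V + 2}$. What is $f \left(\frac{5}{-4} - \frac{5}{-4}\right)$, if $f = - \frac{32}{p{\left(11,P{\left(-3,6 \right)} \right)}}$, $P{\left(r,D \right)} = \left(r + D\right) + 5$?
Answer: $0$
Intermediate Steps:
$P{\left(r,D \right)} = 5 + D + r$ ($P{\left(r,D \right)} = \left(D + r\right) + 5 = 5 + D + r$)
$p{\left(I,V \right)} = - \frac{8}{2 - 5 V}$
$f = -152$ ($f = - \frac{32}{8 \frac{1}{-2 + 5 \left(5 + 6 - 3\right)}} = - \frac{32}{8 \frac{1}{-2 + 5 \cdot 8}} = - \frac{32}{8 \frac{1}{-2 + 40}} = - \frac{32}{8 \cdot \frac{1}{38}} = - \frac{32}{\frac{4}{19}} = \left(-32\right) \frac{19}{4} = -152$)
$f \left(\frac{5}{-4} - \frac{5}{-4}\right) = - 152 \left(\frac{5}{-4} - \frac{5}{-4}\right) = - 152 \left(5 \left(- \frac{1}{4}\right) - - \frac{5}{4}\right) = - 152 \left(- \frac{5}{4} + \frac{5}{4}\right) = \left(-152\right) 0 = 0$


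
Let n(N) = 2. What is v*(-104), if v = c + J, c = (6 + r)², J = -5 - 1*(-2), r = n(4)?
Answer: -6344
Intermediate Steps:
r = 2
J = -3 (J = -5 + 2 = -3)
c = 64 (c = (6 + 2)² = 8² = 64)
v = 61 (v = 64 - 3 = 61)
v*(-104) = 61*(-104) = -6344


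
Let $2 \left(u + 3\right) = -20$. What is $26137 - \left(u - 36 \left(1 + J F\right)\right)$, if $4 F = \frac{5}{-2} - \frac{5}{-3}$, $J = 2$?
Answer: $26171$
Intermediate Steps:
$u = -13$ ($u = -3 + \frac{1}{2} \left(-20\right) = -3 - 10 = -13$)
$F = - \frac{5}{24}$ ($F = \frac{\frac{5}{-2} - \frac{5}{-3}}{4} = \frac{5 \left(- \frac{1}{2}\right) - - \frac{5}{3}}{4} = \frac{- \frac{5}{2} + \frac{5}{3}}{4} = \frac{1}{4} \left(- \frac{5}{6}\right) = - \frac{5}{24} \approx -0.20833$)
$26137 - \left(u - 36 \left(1 + J F\right)\right) = 26137 - \left(-13 - 36 \left(1 + 2 \left(- \frac{5}{24}\right)\right)\right) = 26137 - \left(-13 - 36 \left(1 - \frac{5}{12}\right)\right) = 26137 - \left(-13 - 21\right) = 26137 - -34 = 26137 + 34 = 26171$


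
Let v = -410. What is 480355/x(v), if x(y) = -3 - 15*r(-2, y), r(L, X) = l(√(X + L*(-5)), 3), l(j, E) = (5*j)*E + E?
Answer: -480355/421923 + 60044375*I/562564 ≈ -1.1385 + 106.73*I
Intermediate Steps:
l(j, E) = E + 5*E*j (l(j, E) = 5*E*j + E = E + 5*E*j)
r(L, X) = 3 + 15*√(X - 5*L) (r(L, X) = 3*(1 + 5*√(X + L*(-5))) = 3*(1 + 5*√(X - 5*L)) = 3 + 15*√(X - 5*L))
x(y) = -48 - 225*√(10 + y) (x(y) = -3 - 15*(3 + 15*√(y - 5*(-2))) = -3 - 15*(3 + 15*√(y + 10)) = -3 - 15*(3 + 15*√(10 + y)) = -3 + (-45 - 225*√(10 + y)) = -48 - 225*√(10 + y))
480355/x(v) = 480355/(-48 - 225*√(10 - 410)) = 480355/(-48 - 4500*I) = 480355*((-48 + 4500*I)/20252304) = 480355*(-48 + 4500*I)/20252304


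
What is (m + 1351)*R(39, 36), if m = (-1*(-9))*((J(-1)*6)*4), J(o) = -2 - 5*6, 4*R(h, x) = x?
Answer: -50049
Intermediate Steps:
R(h, x) = x/4
J(o) = -32 (J(o) = -2 - 30 = -32)
m = -6912 (m = (-1*(-9))*(-32*6*4) = 9*(-192*4) = 9*(-768) = -6912)
(m + 1351)*R(39, 36) = (-6912 + 1351)*((¼)*36) = -5561*9 = -50049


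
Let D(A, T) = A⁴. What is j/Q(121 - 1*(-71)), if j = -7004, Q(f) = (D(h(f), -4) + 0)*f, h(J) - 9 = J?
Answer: -1751/78347558448 ≈ -2.2349e-8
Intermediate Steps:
h(J) = 9 + J
Q(f) = f*(9 + f)⁴ (Q(f) = ((9 + f)⁴ + 0)*f = (9 + f)⁴*f = f*(9 + f)⁴)
j/Q(121 - 1*(-71)) = -7004*1/((9 + (121 - 1*(-71)))⁴*(121 - 1*(-71))) = -7004*1/((9 + (121 + 71))⁴*(121 + 71)) = -7004*1/(192*(9 + 192)⁴) = -7004/(192*201⁴) = -7004/(192*1632240801) = -7004/313390233792 = -7004*1/313390233792 = -1751/78347558448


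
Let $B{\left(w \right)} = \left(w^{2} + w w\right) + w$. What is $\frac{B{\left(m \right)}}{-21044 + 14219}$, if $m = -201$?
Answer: $- \frac{26867}{2275} \approx -11.81$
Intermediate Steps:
$B{\left(w \right)} = w + 2 w^{2}$ ($B{\left(w \right)} = \left(w^{2} + w^{2}\right) + w = 2 w^{2} + w = w + 2 w^{2}$)
$\frac{B{\left(m \right)}}{-21044 + 14219} = \frac{\left(-201\right) \left(1 + 2 \left(-201\right)\right)}{-21044 + 14219} = \frac{\left(-201\right) \left(1 - 402\right)}{-6825} = \left(-201\right) \left(-401\right) \left(- \frac{1}{6825}\right) = 80601 \left(- \frac{1}{6825}\right) = - \frac{26867}{2275}$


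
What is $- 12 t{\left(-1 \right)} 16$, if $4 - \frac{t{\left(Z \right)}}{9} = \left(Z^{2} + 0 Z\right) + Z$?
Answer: $-6912$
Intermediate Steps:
$t{\left(Z \right)} = 36 - 9 Z - 9 Z^{2}$ ($t{\left(Z \right)} = 36 - 9 \left(\left(Z^{2} + 0 Z\right) + Z\right) = 36 - 9 \left(\left(Z^{2} + 0\right) + Z\right) = 36 - 9 \left(Z^{2} + Z\right) = 36 - 9 \left(Z + Z^{2}\right) = 36 - \left(9 Z + 9 Z^{2}\right) = 36 - 9 Z - 9 Z^{2}$)
$- 12 t{\left(-1 \right)} 16 = - 12 \left(36 - -9 - 9 \left(-1\right)^{2}\right) 16 = - 12 \left(36 + 9 - 9\right) 16 = \left(-12\right) 36 \cdot 16 = \left(-432\right) 16 = -6912$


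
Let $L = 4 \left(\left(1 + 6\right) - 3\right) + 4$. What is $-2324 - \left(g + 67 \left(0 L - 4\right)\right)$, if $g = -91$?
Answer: $-1965$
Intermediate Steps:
$L = 20$ ($L = 4 \left(7 - 3\right) + 4 = 4 \cdot 4 + 4 = 16 + 4 = 20$)
$-2324 - \left(g + 67 \left(0 L - 4\right)\right) = -2324 - \left(-91 + 67 \left(0 \cdot 20 - 4\right)\right) = -2324 - \left(-91 + 67 \left(0 - 4\right)\right) = -2324 - \left(-91 + 67 \left(-4\right)\right) = -2324 - \left(-91 - 268\right) = -2324 - -359 = -2324 + 359 = -1965$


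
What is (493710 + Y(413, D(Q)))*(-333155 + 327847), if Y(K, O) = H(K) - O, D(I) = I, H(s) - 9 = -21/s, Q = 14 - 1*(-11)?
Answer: -154611121444/59 ≈ -2.6205e+9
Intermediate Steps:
Q = 25 (Q = 14 + 11 = 25)
H(s) = 9 - 21/s
Y(K, O) = 9 - O - 21/K (Y(K, O) = (9 - 21/K) - O = 9 - O - 21/K)
(493710 + Y(413, D(Q)))*(-333155 + 327847) = (493710 + (9 - 1*25 - 21/413))*(-333155 + 327847) = (493710 + (9 - 25 - 21*1/413))*(-5308) = (493710 + (9 - 25 - 3/59))*(-5308) = (493710 - 947/59)*(-5308) = (29127943/59)*(-5308) = -154611121444/59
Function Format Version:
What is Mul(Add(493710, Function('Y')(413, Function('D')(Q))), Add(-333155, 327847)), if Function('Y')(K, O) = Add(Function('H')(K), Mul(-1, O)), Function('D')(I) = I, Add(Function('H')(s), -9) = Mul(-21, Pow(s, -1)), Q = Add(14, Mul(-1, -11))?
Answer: Rational(-154611121444, 59) ≈ -2.6205e+9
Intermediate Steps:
Q = 25 (Q = Add(14, 11) = 25)
Function('H')(s) = Add(9, Mul(-21, Pow(s, -1)))
Function('Y')(K, O) = Add(9, Mul(-1, O), Mul(-21, Pow(K, -1))) (Function('Y')(K, O) = Add(Add(9, Mul(-21, Pow(K, -1))), Mul(-1, O)) = Add(9, Mul(-1, O), Mul(-21, Pow(K, -1))))
Mul(Add(493710, Function('Y')(413, Function('D')(Q))), Add(-333155, 327847)) = Mul(Add(493710, Add(9, Mul(-1, 25), Mul(-21, Pow(413, -1)))), Add(-333155, 327847)) = Mul(Add(493710, Add(9, -25, Mul(-21, Rational(1, 413)))), -5308) = Mul(Add(493710, Add(9, -25, Rational(-3, 59))), -5308) = Mul(Add(493710, Rational(-947, 59)), -5308) = Mul(Rational(29127943, 59), -5308) = Rational(-154611121444, 59)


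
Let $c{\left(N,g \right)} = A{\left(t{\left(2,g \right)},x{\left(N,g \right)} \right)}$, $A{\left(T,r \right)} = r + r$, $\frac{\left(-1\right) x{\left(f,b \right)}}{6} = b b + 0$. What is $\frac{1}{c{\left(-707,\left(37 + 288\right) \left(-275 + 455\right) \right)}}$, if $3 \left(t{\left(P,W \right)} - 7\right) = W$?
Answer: $- \frac{1}{41067000000} \approx -2.435 \cdot 10^{-11}$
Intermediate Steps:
$x{\left(f,b \right)} = - 6 b^{2}$ ($x{\left(f,b \right)} = - 6 \left(b b + 0\right) = - 6 \left(b^{2} + 0\right) = - 6 b^{2}$)
$t{\left(P,W \right)} = 7 + \frac{W}{3}$
$A{\left(T,r \right)} = 2 r$
$c{\left(N,g \right)} = - 12 g^{2}$ ($c{\left(N,g \right)} = 2 \left(- 6 g^{2}\right) = - 12 g^{2}$)
$\frac{1}{c{\left(-707,\left(37 + 288\right) \left(-275 + 455\right) \right)}} = \frac{1}{\left(-12\right) \left(\left(37 + 288\right) \left(-275 + 455\right)\right)^{2}} = \frac{1}{\left(-12\right) \left(325 \cdot 180\right)^{2}} = \frac{1}{\left(-12\right) 58500^{2}} = \frac{1}{\left(-12\right) 3422250000} = \frac{1}{-41067000000} = - \frac{1}{41067000000}$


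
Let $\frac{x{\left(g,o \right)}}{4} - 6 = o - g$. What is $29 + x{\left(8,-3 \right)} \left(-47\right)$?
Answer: $969$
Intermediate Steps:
$x{\left(g,o \right)} = 24 - 4 g + 4 o$ ($x{\left(g,o \right)} = 24 + 4 \left(o - g\right) = 24 - \left(- 4 o + 4 g\right) = 24 - 4 g + 4 o$)
$29 + x{\left(8,-3 \right)} \left(-47\right) = 29 + \left(24 - 32 + 4 \left(-3\right)\right) \left(-47\right) = 29 + \left(24 - 32 - 12\right) \left(-47\right) = 29 - -940 = 29 + 940 = 969$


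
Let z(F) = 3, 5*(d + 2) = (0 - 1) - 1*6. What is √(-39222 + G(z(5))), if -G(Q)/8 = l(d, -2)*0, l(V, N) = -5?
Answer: 3*I*√4358 ≈ 198.05*I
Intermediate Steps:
d = -17/5 (d = -2 + ((0 - 1) - 1*6)/5 = -2 + (-1 - 6)/5 = -2 + (⅕)*(-7) = -2 - 7/5 = -17/5 ≈ -3.4000)
G(Q) = 0 (G(Q) = -(-40)*0 = -8*0 = 0)
√(-39222 + G(z(5))) = √(-39222 + 0) = √(-39222) = 3*I*√4358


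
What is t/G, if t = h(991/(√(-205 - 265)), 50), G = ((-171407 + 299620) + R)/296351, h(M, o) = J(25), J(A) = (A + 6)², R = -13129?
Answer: 284793311/115084 ≈ 2474.7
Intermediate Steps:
J(A) = (6 + A)²
h(M, o) = 961 (h(M, o) = (6 + 25)² = 31² = 961)
G = 115084/296351 (G = ((-171407 + 299620) - 13129)/296351 = (128213 - 13129)*(1/296351) = 115084*(1/296351) = 115084/296351 ≈ 0.38834)
t = 961
t/G = 961/(115084/296351) = 961*(296351/115084) = 284793311/115084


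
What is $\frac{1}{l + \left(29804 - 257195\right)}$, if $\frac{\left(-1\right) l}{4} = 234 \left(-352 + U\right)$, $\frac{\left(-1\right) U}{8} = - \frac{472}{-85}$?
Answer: $\frac{85}{12211221} \approx 6.9608 \cdot 10^{-6}$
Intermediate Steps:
$U = - \frac{3776}{85}$ ($U = - 8 \left(- \frac{472}{-85}\right) = - 8 \left(\left(-472\right) \left(- \frac{1}{85}\right)\right) = \left(-8\right) \frac{472}{85} = - \frac{3776}{85} \approx -44.424$)
$l = \frac{31539456}{85}$ ($l = - 4 \cdot 234 \left(-352 - \frac{3776}{85}\right) = - 4 \cdot 234 \left(- \frac{33696}{85}\right) = \left(-4\right) \left(- \frac{7884864}{85}\right) = \frac{31539456}{85} \approx 3.7105 \cdot 10^{5}$)
$\frac{1}{l + \left(29804 - 257195\right)} = \frac{1}{\frac{31539456}{85} + \left(29804 - 257195\right)} = \frac{1}{\frac{31539456}{85} - 227391} = \frac{1}{\frac{12211221}{85}} = \frac{85}{12211221}$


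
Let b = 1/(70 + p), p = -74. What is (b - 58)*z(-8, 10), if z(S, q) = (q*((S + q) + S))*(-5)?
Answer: -17475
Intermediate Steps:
b = -¼ (b = 1/(70 - 74) = 1/(-4) = -¼ ≈ -0.25000)
z(S, q) = -5*q*(q + 2*S) (z(S, q) = (q*(q + 2*S))*(-5) = -5*q*(q + 2*S))
(b - 58)*z(-8, 10) = (-¼ - 58)*(-5*10*(10 + 2*(-8))) = -(-1165)*10*(10 - 16)/4 = -(-1165)*10*(-6)/4 = -233/4*300 = -17475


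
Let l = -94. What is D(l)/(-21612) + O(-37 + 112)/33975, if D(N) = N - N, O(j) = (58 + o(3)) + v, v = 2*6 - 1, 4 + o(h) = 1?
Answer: 22/11325 ≈ 0.0019426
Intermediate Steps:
o(h) = -3 (o(h) = -4 + 1 = -3)
v = 11 (v = 12 - 1 = 11)
O(j) = 66 (O(j) = (58 - 3) + 11 = 55 + 11 = 66)
D(N) = 0
D(l)/(-21612) + O(-37 + 112)/33975 = 0/(-21612) + 66/33975 = 0*(-1/21612) + 66*(1/33975) = 0 + 22/11325 = 22/11325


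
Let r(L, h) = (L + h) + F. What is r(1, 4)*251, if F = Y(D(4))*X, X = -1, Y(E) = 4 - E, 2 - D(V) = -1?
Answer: 1004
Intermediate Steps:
D(V) = 3 (D(V) = 2 - 1*(-1) = 2 + 1 = 3)
F = -1 (F = (4 - 1*3)*(-1) = (4 - 3)*(-1) = 1*(-1) = -1)
r(L, h) = -1 + L + h (r(L, h) = (L + h) - 1 = -1 + L + h)
r(1, 4)*251 = (-1 + 1 + 4)*251 = 4*251 = 1004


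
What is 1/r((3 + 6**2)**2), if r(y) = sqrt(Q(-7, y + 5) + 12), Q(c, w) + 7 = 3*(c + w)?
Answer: sqrt(4562)/4562 ≈ 0.014805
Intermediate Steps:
Q(c, w) = -7 + 3*c + 3*w (Q(c, w) = -7 + 3*(c + w) = -7 + (3*c + 3*w) = -7 + 3*c + 3*w)
r(y) = sqrt(-1 + 3*y) (r(y) = sqrt((-7 + 3*(-7) + 3*(y + 5)) + 12) = sqrt((-7 - 21 + 3*(5 + y)) + 12) = sqrt((-7 - 21 + (15 + 3*y)) + 12) = sqrt((-13 + 3*y) + 12) = sqrt(-1 + 3*y))
1/r((3 + 6**2)**2) = 1/(sqrt(-1 + 3*(3 + 6**2)**2)) = 1/(sqrt(-1 + 3*(3 + 36)**2)) = 1/(sqrt(-1 + 3*39**2)) = 1/(sqrt(-1 + 3*1521)) = 1/(sqrt(-1 + 4563)) = 1/(sqrt(4562)) = sqrt(4562)/4562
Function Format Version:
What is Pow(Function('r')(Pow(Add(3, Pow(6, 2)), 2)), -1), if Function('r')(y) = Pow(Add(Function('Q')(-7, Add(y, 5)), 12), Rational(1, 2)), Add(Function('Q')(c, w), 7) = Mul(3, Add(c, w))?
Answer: Mul(Rational(1, 4562), Pow(4562, Rational(1, 2))) ≈ 0.014805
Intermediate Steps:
Function('Q')(c, w) = Add(-7, Mul(3, c), Mul(3, w)) (Function('Q')(c, w) = Add(-7, Mul(3, Add(c, w))) = Add(-7, Add(Mul(3, c), Mul(3, w))) = Add(-7, Mul(3, c), Mul(3, w)))
Function('r')(y) = Pow(Add(-1, Mul(3, y)), Rational(1, 2)) (Function('r')(y) = Pow(Add(Add(-7, Mul(3, -7), Mul(3, Add(y, 5))), 12), Rational(1, 2)) = Pow(Add(Add(-7, -21, Mul(3, Add(5, y))), 12), Rational(1, 2)) = Pow(Add(Add(-7, -21, Add(15, Mul(3, y))), 12), Rational(1, 2)) = Pow(Add(Add(-13, Mul(3, y)), 12), Rational(1, 2)) = Pow(Add(-1, Mul(3, y)), Rational(1, 2)))
Pow(Function('r')(Pow(Add(3, Pow(6, 2)), 2)), -1) = Pow(Pow(Add(-1, Mul(3, Pow(Add(3, Pow(6, 2)), 2))), Rational(1, 2)), -1) = Pow(Pow(Add(-1, Mul(3, Pow(Add(3, 36), 2))), Rational(1, 2)), -1) = Pow(Pow(Add(-1, Mul(3, Pow(39, 2))), Rational(1, 2)), -1) = Pow(Pow(Add(-1, Mul(3, 1521)), Rational(1, 2)), -1) = Pow(Pow(Add(-1, 4563), Rational(1, 2)), -1) = Pow(Pow(4562, Rational(1, 2)), -1) = Mul(Rational(1, 4562), Pow(4562, Rational(1, 2)))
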